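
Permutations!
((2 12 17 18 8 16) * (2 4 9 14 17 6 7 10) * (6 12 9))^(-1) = ((2 9 14 17 18 8 16 4 6 7 10))^(-1) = (2 10 7 6 4 16 8 18 17 14 9)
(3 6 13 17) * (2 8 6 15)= [0, 1, 8, 15, 4, 5, 13, 7, 6, 9, 10, 11, 12, 17, 14, 2, 16, 3]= (2 8 6 13 17 3 15)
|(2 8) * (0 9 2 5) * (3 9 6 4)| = 8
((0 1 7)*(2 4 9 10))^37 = ((0 1 7)(2 4 9 10))^37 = (0 1 7)(2 4 9 10)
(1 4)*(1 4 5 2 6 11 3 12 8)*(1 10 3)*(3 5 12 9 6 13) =(1 12 8 10 5 2 13 3 9 6 11) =[0, 12, 13, 9, 4, 2, 11, 7, 10, 6, 5, 1, 8, 3]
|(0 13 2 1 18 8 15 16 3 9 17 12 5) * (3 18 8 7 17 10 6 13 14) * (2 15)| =42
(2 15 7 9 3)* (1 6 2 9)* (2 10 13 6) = (1 2 15 7)(3 9)(6 10 13) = [0, 2, 15, 9, 4, 5, 10, 1, 8, 3, 13, 11, 12, 6, 14, 7]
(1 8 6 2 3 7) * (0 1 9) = (0 1 8 6 2 3 7 9) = [1, 8, 3, 7, 4, 5, 2, 9, 6, 0]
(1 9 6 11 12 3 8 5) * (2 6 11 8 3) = [0, 9, 6, 3, 4, 1, 8, 7, 5, 11, 10, 12, 2] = (1 9 11 12 2 6 8 5)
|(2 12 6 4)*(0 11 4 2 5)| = 12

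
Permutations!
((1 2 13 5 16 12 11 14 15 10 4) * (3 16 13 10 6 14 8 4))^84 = (1 3 11)(2 16 8)(4 10 12)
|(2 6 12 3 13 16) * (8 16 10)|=|(2 6 12 3 13 10 8 16)|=8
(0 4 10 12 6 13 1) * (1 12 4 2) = (0 2 1)(4 10)(6 13 12) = [2, 0, 1, 3, 10, 5, 13, 7, 8, 9, 4, 11, 6, 12]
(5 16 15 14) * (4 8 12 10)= (4 8 12 10)(5 16 15 14)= [0, 1, 2, 3, 8, 16, 6, 7, 12, 9, 4, 11, 10, 13, 5, 14, 15]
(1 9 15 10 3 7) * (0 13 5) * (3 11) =[13, 9, 2, 7, 4, 0, 6, 1, 8, 15, 11, 3, 12, 5, 14, 10] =(0 13 5)(1 9 15 10 11 3 7)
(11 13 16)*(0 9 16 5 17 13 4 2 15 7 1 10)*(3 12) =(0 9 16 11 4 2 15 7 1 10)(3 12)(5 17 13) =[9, 10, 15, 12, 2, 17, 6, 1, 8, 16, 0, 4, 3, 5, 14, 7, 11, 13]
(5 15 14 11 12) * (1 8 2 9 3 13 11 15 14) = (1 8 2 9 3 13 11 12 5 14 15) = [0, 8, 9, 13, 4, 14, 6, 7, 2, 3, 10, 12, 5, 11, 15, 1]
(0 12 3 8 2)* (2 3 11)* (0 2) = (0 12 11)(3 8) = [12, 1, 2, 8, 4, 5, 6, 7, 3, 9, 10, 0, 11]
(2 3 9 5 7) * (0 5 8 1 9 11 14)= (0 5 7 2 3 11 14)(1 9 8)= [5, 9, 3, 11, 4, 7, 6, 2, 1, 8, 10, 14, 12, 13, 0]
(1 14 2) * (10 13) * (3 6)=(1 14 2)(3 6)(10 13)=[0, 14, 1, 6, 4, 5, 3, 7, 8, 9, 13, 11, 12, 10, 2]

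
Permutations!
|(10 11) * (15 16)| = 2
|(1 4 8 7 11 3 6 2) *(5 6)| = |(1 4 8 7 11 3 5 6 2)| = 9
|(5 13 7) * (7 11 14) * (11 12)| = 6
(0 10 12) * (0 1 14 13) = [10, 14, 2, 3, 4, 5, 6, 7, 8, 9, 12, 11, 1, 0, 13] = (0 10 12 1 14 13)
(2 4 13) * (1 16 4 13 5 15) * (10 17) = (1 16 4 5 15)(2 13)(10 17) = [0, 16, 13, 3, 5, 15, 6, 7, 8, 9, 17, 11, 12, 2, 14, 1, 4, 10]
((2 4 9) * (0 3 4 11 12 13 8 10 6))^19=((0 3 4 9 2 11 12 13 8 10 6))^19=(0 8 11 4 6 13 2 3 10 12 9)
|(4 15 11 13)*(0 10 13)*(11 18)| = |(0 10 13 4 15 18 11)| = 7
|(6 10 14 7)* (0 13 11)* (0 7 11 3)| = 15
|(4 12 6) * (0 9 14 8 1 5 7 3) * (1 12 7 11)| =9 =|(0 9 14 8 12 6 4 7 3)(1 5 11)|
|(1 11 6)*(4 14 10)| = |(1 11 6)(4 14 10)| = 3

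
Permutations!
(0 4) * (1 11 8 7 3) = (0 4)(1 11 8 7 3) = [4, 11, 2, 1, 0, 5, 6, 3, 7, 9, 10, 8]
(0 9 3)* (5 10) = [9, 1, 2, 0, 4, 10, 6, 7, 8, 3, 5] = (0 9 3)(5 10)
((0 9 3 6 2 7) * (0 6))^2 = ((0 9 3)(2 7 6))^2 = (0 3 9)(2 6 7)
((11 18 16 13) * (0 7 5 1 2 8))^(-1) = (0 8 2 1 5 7)(11 13 16 18)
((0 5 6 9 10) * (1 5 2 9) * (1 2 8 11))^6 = (0 2 1)(5 8 9)(6 11 10)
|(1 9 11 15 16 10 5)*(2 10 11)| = |(1 9 2 10 5)(11 15 16)| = 15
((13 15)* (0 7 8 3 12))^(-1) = (0 12 3 8 7)(13 15)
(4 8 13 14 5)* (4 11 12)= [0, 1, 2, 3, 8, 11, 6, 7, 13, 9, 10, 12, 4, 14, 5]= (4 8 13 14 5 11 12)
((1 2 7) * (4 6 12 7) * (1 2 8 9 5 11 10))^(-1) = ((1 8 9 5 11 10)(2 4 6 12 7))^(-1) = (1 10 11 5 9 8)(2 7 12 6 4)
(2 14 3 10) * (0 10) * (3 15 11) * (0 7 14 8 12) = (0 10 2 8 12)(3 7 14 15 11) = [10, 1, 8, 7, 4, 5, 6, 14, 12, 9, 2, 3, 0, 13, 15, 11]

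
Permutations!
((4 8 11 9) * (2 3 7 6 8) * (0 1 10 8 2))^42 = ((0 1 10 8 11 9 4)(2 3 7 6))^42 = (11)(2 7)(3 6)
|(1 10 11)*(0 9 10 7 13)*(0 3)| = |(0 9 10 11 1 7 13 3)| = 8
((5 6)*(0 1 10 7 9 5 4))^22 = ((0 1 10 7 9 5 6 4))^22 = (0 6 9 10)(1 4 5 7)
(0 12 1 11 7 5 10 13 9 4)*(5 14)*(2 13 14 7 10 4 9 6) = [12, 11, 13, 3, 0, 4, 2, 7, 8, 9, 14, 10, 1, 6, 5] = (0 12 1 11 10 14 5 4)(2 13 6)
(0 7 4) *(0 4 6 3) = (0 7 6 3) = [7, 1, 2, 0, 4, 5, 3, 6]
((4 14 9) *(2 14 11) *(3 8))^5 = ((2 14 9 4 11)(3 8))^5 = (14)(3 8)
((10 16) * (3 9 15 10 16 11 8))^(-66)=(16)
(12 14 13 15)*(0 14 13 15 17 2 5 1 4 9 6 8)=(0 14 15 12 13 17 2 5 1 4 9 6 8)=[14, 4, 5, 3, 9, 1, 8, 7, 0, 6, 10, 11, 13, 17, 15, 12, 16, 2]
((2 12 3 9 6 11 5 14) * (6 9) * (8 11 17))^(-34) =(2 3 17 11 14 12 6 8 5)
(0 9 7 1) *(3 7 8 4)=(0 9 8 4 3 7 1)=[9, 0, 2, 7, 3, 5, 6, 1, 4, 8]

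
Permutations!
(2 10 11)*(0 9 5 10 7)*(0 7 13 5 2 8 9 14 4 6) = [14, 1, 13, 3, 6, 10, 0, 7, 9, 2, 11, 8, 12, 5, 4] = (0 14 4 6)(2 13 5 10 11 8 9)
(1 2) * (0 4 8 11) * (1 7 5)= [4, 2, 7, 3, 8, 1, 6, 5, 11, 9, 10, 0]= (0 4 8 11)(1 2 7 5)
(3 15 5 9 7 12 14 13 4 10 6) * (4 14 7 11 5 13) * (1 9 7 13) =(1 9 11 5 7 12 13 14 4 10 6 3 15) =[0, 9, 2, 15, 10, 7, 3, 12, 8, 11, 6, 5, 13, 14, 4, 1]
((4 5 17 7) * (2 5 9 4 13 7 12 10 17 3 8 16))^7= (2 3 16 5 8)(4 9)(7 13)(10 17 12)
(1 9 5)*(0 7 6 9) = [7, 0, 2, 3, 4, 1, 9, 6, 8, 5] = (0 7 6 9 5 1)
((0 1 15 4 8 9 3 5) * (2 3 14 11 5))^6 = (0 14 4)(1 11 8)(5 9 15)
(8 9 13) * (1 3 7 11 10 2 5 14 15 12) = (1 3 7 11 10 2 5 14 15 12)(8 9 13) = [0, 3, 5, 7, 4, 14, 6, 11, 9, 13, 2, 10, 1, 8, 15, 12]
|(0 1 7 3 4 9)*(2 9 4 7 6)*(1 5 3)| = |(0 5 3 7 1 6 2 9)| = 8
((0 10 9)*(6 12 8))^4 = ((0 10 9)(6 12 8))^4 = (0 10 9)(6 12 8)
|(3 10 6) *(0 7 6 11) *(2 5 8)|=|(0 7 6 3 10 11)(2 5 8)|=6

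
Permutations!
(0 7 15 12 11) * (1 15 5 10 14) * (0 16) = (0 7 5 10 14 1 15 12 11 16) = [7, 15, 2, 3, 4, 10, 6, 5, 8, 9, 14, 16, 11, 13, 1, 12, 0]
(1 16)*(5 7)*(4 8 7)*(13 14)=(1 16)(4 8 7 5)(13 14)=[0, 16, 2, 3, 8, 4, 6, 5, 7, 9, 10, 11, 12, 14, 13, 15, 1]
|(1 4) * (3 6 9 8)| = |(1 4)(3 6 9 8)| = 4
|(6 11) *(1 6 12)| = |(1 6 11 12)| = 4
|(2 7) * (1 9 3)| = |(1 9 3)(2 7)| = 6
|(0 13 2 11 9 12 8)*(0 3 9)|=4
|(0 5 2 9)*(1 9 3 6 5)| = 12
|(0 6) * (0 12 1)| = |(0 6 12 1)| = 4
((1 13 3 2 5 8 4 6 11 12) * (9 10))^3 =((1 13 3 2 5 8 4 6 11 12)(9 10))^3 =(1 2 4 12 3 8 11 13 5 6)(9 10)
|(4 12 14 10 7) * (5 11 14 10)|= |(4 12 10 7)(5 11 14)|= 12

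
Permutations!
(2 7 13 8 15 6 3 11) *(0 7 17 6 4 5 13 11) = (0 7 11 2 17 6 3)(4 5 13 8 15) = [7, 1, 17, 0, 5, 13, 3, 11, 15, 9, 10, 2, 12, 8, 14, 4, 16, 6]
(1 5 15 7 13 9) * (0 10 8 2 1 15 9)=[10, 5, 1, 3, 4, 9, 6, 13, 2, 15, 8, 11, 12, 0, 14, 7]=(0 10 8 2 1 5 9 15 7 13)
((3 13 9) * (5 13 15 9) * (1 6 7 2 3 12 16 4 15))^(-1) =((1 6 7 2 3)(4 15 9 12 16)(5 13))^(-1) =(1 3 2 7 6)(4 16 12 9 15)(5 13)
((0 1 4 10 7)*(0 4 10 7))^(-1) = (0 10 1)(4 7)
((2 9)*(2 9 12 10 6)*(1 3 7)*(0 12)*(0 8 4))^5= (0 8 6 12 4 2 10)(1 7 3)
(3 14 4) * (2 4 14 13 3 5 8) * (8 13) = (14)(2 4 5 13 3 8) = [0, 1, 4, 8, 5, 13, 6, 7, 2, 9, 10, 11, 12, 3, 14]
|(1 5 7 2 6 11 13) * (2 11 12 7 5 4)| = 8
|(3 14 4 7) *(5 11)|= 4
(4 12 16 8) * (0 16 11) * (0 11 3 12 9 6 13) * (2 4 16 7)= (0 7 2 4 9 6 13)(3 12)(8 16)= [7, 1, 4, 12, 9, 5, 13, 2, 16, 6, 10, 11, 3, 0, 14, 15, 8]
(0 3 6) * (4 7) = (0 3 6)(4 7) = [3, 1, 2, 6, 7, 5, 0, 4]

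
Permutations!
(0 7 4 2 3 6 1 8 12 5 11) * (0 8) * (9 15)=[7, 0, 3, 6, 2, 11, 1, 4, 12, 15, 10, 8, 5, 13, 14, 9]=(0 7 4 2 3 6 1)(5 11 8 12)(9 15)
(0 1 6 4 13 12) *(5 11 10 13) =[1, 6, 2, 3, 5, 11, 4, 7, 8, 9, 13, 10, 0, 12] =(0 1 6 4 5 11 10 13 12)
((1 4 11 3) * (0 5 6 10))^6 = ((0 5 6 10)(1 4 11 3))^6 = (0 6)(1 11)(3 4)(5 10)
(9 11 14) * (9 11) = (11 14) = [0, 1, 2, 3, 4, 5, 6, 7, 8, 9, 10, 14, 12, 13, 11]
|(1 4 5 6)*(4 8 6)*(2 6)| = |(1 8 2 6)(4 5)| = 4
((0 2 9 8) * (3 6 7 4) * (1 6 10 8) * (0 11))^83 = ((0 2 9 1 6 7 4 3 10 8 11))^83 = (0 4 2 3 9 10 1 8 6 11 7)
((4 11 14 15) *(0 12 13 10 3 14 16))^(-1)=((0 12 13 10 3 14 15 4 11 16))^(-1)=(0 16 11 4 15 14 3 10 13 12)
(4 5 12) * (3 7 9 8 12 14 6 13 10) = (3 7 9 8 12 4 5 14 6 13 10) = [0, 1, 2, 7, 5, 14, 13, 9, 12, 8, 3, 11, 4, 10, 6]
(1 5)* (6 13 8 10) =[0, 5, 2, 3, 4, 1, 13, 7, 10, 9, 6, 11, 12, 8] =(1 5)(6 13 8 10)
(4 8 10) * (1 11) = (1 11)(4 8 10) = [0, 11, 2, 3, 8, 5, 6, 7, 10, 9, 4, 1]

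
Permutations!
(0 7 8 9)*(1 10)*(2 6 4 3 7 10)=(0 10 1 2 6 4 3 7 8 9)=[10, 2, 6, 7, 3, 5, 4, 8, 9, 0, 1]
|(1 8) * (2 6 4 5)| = 4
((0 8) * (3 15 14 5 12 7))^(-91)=((0 8)(3 15 14 5 12 7))^(-91)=(0 8)(3 7 12 5 14 15)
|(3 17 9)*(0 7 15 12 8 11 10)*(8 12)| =6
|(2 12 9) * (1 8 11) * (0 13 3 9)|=|(0 13 3 9 2 12)(1 8 11)|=6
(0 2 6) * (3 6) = (0 2 3 6) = [2, 1, 3, 6, 4, 5, 0]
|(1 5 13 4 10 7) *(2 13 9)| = 8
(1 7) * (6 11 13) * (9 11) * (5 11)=(1 7)(5 11 13 6 9)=[0, 7, 2, 3, 4, 11, 9, 1, 8, 5, 10, 13, 12, 6]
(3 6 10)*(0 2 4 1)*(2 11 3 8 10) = [11, 0, 4, 6, 1, 5, 2, 7, 10, 9, 8, 3] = (0 11 3 6 2 4 1)(8 10)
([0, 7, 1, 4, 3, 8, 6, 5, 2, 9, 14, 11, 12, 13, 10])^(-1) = (1 2 8 5 7)(3 4)(10 14)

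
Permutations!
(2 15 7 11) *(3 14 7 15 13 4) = [0, 1, 13, 14, 3, 5, 6, 11, 8, 9, 10, 2, 12, 4, 7, 15] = (15)(2 13 4 3 14 7 11)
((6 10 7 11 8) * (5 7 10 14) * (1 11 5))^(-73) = (1 8 14 11 6)(5 7)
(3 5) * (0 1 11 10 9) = [1, 11, 2, 5, 4, 3, 6, 7, 8, 0, 9, 10] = (0 1 11 10 9)(3 5)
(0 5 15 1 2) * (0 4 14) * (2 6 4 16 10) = (0 5 15 1 6 4 14)(2 16 10) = [5, 6, 16, 3, 14, 15, 4, 7, 8, 9, 2, 11, 12, 13, 0, 1, 10]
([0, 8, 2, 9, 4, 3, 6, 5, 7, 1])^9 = (1 5)(3 8)(7 9)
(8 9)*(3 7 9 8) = [0, 1, 2, 7, 4, 5, 6, 9, 8, 3] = (3 7 9)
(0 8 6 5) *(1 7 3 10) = (0 8 6 5)(1 7 3 10) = [8, 7, 2, 10, 4, 0, 5, 3, 6, 9, 1]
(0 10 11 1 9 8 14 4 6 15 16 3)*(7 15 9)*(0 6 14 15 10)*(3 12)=(1 7 10 11)(3 6 9 8 15 16 12)(4 14)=[0, 7, 2, 6, 14, 5, 9, 10, 15, 8, 11, 1, 3, 13, 4, 16, 12]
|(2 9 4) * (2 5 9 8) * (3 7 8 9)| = |(2 9 4 5 3 7 8)| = 7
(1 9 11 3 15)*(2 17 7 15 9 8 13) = (1 8 13 2 17 7 15)(3 9 11) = [0, 8, 17, 9, 4, 5, 6, 15, 13, 11, 10, 3, 12, 2, 14, 1, 16, 7]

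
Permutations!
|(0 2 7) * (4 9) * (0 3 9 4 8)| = 6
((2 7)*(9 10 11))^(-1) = (2 7)(9 11 10)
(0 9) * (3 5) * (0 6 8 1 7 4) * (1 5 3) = (0 9 6 8 5 1 7 4) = [9, 7, 2, 3, 0, 1, 8, 4, 5, 6]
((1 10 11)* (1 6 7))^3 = ((1 10 11 6 7))^3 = (1 6 10 7 11)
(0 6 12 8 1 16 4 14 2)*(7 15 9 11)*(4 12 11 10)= (0 6 11 7 15 9 10 4 14 2)(1 16 12 8)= [6, 16, 0, 3, 14, 5, 11, 15, 1, 10, 4, 7, 8, 13, 2, 9, 12]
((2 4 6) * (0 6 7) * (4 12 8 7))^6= (12)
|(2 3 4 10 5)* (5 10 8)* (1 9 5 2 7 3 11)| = 9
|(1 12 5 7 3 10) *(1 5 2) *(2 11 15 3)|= |(1 12 11 15 3 10 5 7 2)|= 9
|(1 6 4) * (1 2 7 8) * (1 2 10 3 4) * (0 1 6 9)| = 3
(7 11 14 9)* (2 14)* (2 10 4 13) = (2 14 9 7 11 10 4 13) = [0, 1, 14, 3, 13, 5, 6, 11, 8, 7, 4, 10, 12, 2, 9]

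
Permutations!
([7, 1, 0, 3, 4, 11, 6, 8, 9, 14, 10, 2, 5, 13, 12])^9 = (14)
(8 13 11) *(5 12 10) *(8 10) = (5 12 8 13 11 10) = [0, 1, 2, 3, 4, 12, 6, 7, 13, 9, 5, 10, 8, 11]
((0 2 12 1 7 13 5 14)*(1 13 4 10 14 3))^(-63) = (0 13 1 10 2 5 7 14 12 3 4)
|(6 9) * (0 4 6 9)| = 3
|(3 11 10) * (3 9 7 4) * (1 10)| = 7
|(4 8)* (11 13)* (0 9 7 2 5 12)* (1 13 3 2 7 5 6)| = 12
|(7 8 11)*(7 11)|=2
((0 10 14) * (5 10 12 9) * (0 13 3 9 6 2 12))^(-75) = ((2 12 6)(3 9 5 10 14 13))^(-75) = (3 10)(5 13)(9 14)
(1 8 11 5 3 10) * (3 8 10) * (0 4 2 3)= [4, 10, 3, 0, 2, 8, 6, 7, 11, 9, 1, 5]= (0 4 2 3)(1 10)(5 8 11)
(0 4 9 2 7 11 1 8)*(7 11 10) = (0 4 9 2 11 1 8)(7 10) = [4, 8, 11, 3, 9, 5, 6, 10, 0, 2, 7, 1]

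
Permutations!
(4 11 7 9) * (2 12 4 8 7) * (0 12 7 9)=(0 12 4 11 2 7)(8 9)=[12, 1, 7, 3, 11, 5, 6, 0, 9, 8, 10, 2, 4]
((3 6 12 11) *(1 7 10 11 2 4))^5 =((1 7 10 11 3 6 12 2 4))^5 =(1 6 7 12 10 2 11 4 3)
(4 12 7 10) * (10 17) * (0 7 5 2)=(0 7 17 10 4 12 5 2)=[7, 1, 0, 3, 12, 2, 6, 17, 8, 9, 4, 11, 5, 13, 14, 15, 16, 10]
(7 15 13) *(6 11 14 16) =(6 11 14 16)(7 15 13) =[0, 1, 2, 3, 4, 5, 11, 15, 8, 9, 10, 14, 12, 7, 16, 13, 6]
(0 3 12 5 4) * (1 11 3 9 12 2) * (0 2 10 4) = [9, 11, 1, 10, 2, 0, 6, 7, 8, 12, 4, 3, 5] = (0 9 12 5)(1 11 3 10 4 2)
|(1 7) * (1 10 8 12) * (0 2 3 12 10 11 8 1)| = |(0 2 3 12)(1 7 11 8 10)| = 20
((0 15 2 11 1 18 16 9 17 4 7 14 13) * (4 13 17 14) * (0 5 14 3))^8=((0 15 2 11 1 18 16 9 3)(4 7)(5 14 17 13))^8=(0 3 9 16 18 1 11 2 15)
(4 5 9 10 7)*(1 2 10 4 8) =(1 2 10 7 8)(4 5 9) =[0, 2, 10, 3, 5, 9, 6, 8, 1, 4, 7]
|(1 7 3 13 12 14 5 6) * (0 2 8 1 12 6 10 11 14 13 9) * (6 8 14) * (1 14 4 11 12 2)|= |(0 1 7 3 9)(2 4 11 6)(5 10 12 13 8 14)|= 60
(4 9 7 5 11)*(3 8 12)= (3 8 12)(4 9 7 5 11)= [0, 1, 2, 8, 9, 11, 6, 5, 12, 7, 10, 4, 3]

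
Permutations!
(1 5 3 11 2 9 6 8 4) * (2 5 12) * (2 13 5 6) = (1 12 13 5 3 11 6 8 4)(2 9) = [0, 12, 9, 11, 1, 3, 8, 7, 4, 2, 10, 6, 13, 5]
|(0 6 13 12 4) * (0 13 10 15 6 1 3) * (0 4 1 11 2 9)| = 60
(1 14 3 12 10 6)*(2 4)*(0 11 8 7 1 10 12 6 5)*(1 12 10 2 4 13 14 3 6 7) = (0 11 8 1 3 7 12 10 5)(2 13 14 6) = [11, 3, 13, 7, 4, 0, 2, 12, 1, 9, 5, 8, 10, 14, 6]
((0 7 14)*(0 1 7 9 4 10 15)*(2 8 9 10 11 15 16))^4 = (0 8 15 2 11 16 4 10 9)(1 7 14)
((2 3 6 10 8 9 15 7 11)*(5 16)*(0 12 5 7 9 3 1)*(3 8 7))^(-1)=((0 12 5 16 3 6 10 7 11 2 1)(9 15))^(-1)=(0 1 2 11 7 10 6 3 16 5 12)(9 15)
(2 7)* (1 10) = [0, 10, 7, 3, 4, 5, 6, 2, 8, 9, 1] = (1 10)(2 7)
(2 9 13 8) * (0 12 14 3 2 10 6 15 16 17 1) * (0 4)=(0 12 14 3 2 9 13 8 10 6 15 16 17 1 4)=[12, 4, 9, 2, 0, 5, 15, 7, 10, 13, 6, 11, 14, 8, 3, 16, 17, 1]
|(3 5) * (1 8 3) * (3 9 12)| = |(1 8 9 12 3 5)| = 6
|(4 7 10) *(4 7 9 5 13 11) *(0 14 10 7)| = 15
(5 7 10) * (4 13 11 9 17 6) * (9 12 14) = (4 13 11 12 14 9 17 6)(5 7 10) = [0, 1, 2, 3, 13, 7, 4, 10, 8, 17, 5, 12, 14, 11, 9, 15, 16, 6]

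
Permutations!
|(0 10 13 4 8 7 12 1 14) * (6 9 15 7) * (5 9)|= 13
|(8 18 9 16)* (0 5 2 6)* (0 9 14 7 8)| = 12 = |(0 5 2 6 9 16)(7 8 18 14)|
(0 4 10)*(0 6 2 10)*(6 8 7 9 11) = [4, 1, 10, 3, 0, 5, 2, 9, 7, 11, 8, 6] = (0 4)(2 10 8 7 9 11 6)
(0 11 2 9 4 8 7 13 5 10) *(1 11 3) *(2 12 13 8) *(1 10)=(0 3 10)(1 11 12 13 5)(2 9 4)(7 8)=[3, 11, 9, 10, 2, 1, 6, 8, 7, 4, 0, 12, 13, 5]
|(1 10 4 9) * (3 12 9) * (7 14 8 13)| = |(1 10 4 3 12 9)(7 14 8 13)| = 12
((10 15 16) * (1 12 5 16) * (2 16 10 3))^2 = ((1 12 5 10 15)(2 16 3))^2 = (1 5 15 12 10)(2 3 16)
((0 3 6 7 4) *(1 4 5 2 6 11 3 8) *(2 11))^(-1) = ((0 8 1 4)(2 6 7 5 11 3))^(-1) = (0 4 1 8)(2 3 11 5 7 6)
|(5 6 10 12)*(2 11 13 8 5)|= 8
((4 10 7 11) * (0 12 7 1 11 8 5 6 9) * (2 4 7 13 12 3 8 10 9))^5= (0 2 8 9 6 3 4 5)(1 11 7 10)(12 13)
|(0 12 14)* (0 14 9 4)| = |(14)(0 12 9 4)| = 4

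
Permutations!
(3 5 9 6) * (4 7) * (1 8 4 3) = (1 8 4 7 3 5 9 6) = [0, 8, 2, 5, 7, 9, 1, 3, 4, 6]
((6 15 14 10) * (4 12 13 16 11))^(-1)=((4 12 13 16 11)(6 15 14 10))^(-1)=(4 11 16 13 12)(6 10 14 15)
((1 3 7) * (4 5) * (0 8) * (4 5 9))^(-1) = ((0 8)(1 3 7)(4 9))^(-1) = (0 8)(1 7 3)(4 9)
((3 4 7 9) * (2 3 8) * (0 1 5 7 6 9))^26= ((0 1 5 7)(2 3 4 6 9 8))^26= (0 5)(1 7)(2 4 9)(3 6 8)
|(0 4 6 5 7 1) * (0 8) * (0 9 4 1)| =8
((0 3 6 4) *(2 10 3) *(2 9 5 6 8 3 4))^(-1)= ((0 9 5 6 2 10 4)(3 8))^(-1)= (0 4 10 2 6 5 9)(3 8)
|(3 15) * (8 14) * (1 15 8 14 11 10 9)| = 7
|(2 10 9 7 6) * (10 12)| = |(2 12 10 9 7 6)| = 6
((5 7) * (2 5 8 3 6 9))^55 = (2 9 6 3 8 7 5)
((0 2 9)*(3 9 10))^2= ((0 2 10 3 9))^2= (0 10 9 2 3)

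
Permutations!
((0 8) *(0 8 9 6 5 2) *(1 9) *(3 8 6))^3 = (0 3 5 1 8 2 9 6)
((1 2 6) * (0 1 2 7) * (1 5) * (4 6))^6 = (0 1)(5 7)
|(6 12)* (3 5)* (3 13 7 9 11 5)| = 10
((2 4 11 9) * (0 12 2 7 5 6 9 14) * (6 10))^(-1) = ((0 12 2 4 11 14)(5 10 6 9 7))^(-1) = (0 14 11 4 2 12)(5 7 9 6 10)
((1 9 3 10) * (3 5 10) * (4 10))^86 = (1 9 5 4 10)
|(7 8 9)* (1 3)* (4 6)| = 6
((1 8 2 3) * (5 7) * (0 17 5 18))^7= (0 5 18 17 7)(1 3 2 8)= ((0 17 5 7 18)(1 8 2 3))^7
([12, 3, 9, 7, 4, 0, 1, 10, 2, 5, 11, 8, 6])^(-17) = (0 11 6 2 3 5 10 12 8 1 9 7)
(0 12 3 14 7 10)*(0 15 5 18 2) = [12, 1, 0, 14, 4, 18, 6, 10, 8, 9, 15, 11, 3, 13, 7, 5, 16, 17, 2] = (0 12 3 14 7 10 15 5 18 2)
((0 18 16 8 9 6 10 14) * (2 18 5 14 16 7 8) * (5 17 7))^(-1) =(0 14 5 18 2 16 10 6 9 8 7 17)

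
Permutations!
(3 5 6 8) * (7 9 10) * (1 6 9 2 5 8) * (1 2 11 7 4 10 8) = (1 6 2 5 9 8 3)(4 10)(7 11) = [0, 6, 5, 1, 10, 9, 2, 11, 3, 8, 4, 7]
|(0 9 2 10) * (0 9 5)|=6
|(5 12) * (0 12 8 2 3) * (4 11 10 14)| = 12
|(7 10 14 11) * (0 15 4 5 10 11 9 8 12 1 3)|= |(0 15 4 5 10 14 9 8 12 1 3)(7 11)|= 22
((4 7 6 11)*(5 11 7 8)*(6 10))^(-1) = ((4 8 5 11)(6 7 10))^(-1) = (4 11 5 8)(6 10 7)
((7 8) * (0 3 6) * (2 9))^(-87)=((0 3 6)(2 9)(7 8))^(-87)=(2 9)(7 8)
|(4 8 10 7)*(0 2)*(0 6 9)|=4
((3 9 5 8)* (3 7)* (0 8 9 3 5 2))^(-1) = (0 2 9 5 7 8)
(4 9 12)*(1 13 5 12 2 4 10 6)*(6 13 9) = (1 9 2 4 6)(5 12 10 13) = [0, 9, 4, 3, 6, 12, 1, 7, 8, 2, 13, 11, 10, 5]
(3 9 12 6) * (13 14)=[0, 1, 2, 9, 4, 5, 3, 7, 8, 12, 10, 11, 6, 14, 13]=(3 9 12 6)(13 14)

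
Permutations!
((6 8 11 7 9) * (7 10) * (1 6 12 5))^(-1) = ((1 6 8 11 10 7 9 12 5))^(-1) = (1 5 12 9 7 10 11 8 6)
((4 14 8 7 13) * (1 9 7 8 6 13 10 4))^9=(1 9 7 10 4 14 6 13)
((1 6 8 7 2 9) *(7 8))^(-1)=(1 9 2 7 6)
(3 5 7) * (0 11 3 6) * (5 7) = (0 11 3 7 6) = [11, 1, 2, 7, 4, 5, 0, 6, 8, 9, 10, 3]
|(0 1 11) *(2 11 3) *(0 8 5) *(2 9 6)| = 9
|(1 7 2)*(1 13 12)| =|(1 7 2 13 12)| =5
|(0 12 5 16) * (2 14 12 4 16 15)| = 15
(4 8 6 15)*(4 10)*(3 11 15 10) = (3 11 15)(4 8 6 10) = [0, 1, 2, 11, 8, 5, 10, 7, 6, 9, 4, 15, 12, 13, 14, 3]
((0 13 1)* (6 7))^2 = ((0 13 1)(6 7))^2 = (0 1 13)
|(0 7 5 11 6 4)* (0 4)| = |(0 7 5 11 6)| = 5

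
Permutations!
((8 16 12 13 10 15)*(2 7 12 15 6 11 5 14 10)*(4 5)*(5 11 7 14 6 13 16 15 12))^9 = (2 14 10 13)(4 11)(8 15)(12 16)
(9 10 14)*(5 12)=(5 12)(9 10 14)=[0, 1, 2, 3, 4, 12, 6, 7, 8, 10, 14, 11, 5, 13, 9]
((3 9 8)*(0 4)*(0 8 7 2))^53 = (0 9 4 7 8 2 3) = ((0 4 8 3 9 7 2))^53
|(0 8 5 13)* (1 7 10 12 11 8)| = |(0 1 7 10 12 11 8 5 13)| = 9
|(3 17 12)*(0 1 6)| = 3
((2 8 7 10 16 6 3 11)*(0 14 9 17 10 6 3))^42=(0 3)(2 9)(6 16)(7 10)(8 17)(11 14)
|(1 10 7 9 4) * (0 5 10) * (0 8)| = 8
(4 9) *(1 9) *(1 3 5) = [0, 9, 2, 5, 3, 1, 6, 7, 8, 4] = (1 9 4 3 5)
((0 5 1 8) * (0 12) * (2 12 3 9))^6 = (0 2 3 1)(5 12 9 8) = ((0 5 1 8 3 9 2 12))^6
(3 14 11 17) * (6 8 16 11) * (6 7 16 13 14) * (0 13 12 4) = (0 13 14 7 16 11 17 3 6 8 12 4) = [13, 1, 2, 6, 0, 5, 8, 16, 12, 9, 10, 17, 4, 14, 7, 15, 11, 3]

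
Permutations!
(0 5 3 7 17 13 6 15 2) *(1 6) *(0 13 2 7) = (0 5 3)(1 6 15 7 17 2 13) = [5, 6, 13, 0, 4, 3, 15, 17, 8, 9, 10, 11, 12, 1, 14, 7, 16, 2]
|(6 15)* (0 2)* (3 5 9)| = 6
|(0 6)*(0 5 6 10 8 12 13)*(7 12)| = |(0 10 8 7 12 13)(5 6)| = 6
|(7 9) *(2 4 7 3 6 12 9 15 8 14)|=|(2 4 7 15 8 14)(3 6 12 9)|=12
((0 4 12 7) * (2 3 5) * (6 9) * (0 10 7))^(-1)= ((0 4 12)(2 3 5)(6 9)(7 10))^(-1)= (0 12 4)(2 5 3)(6 9)(7 10)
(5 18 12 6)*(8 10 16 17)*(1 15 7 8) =(1 15 7 8 10 16 17)(5 18 12 6) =[0, 15, 2, 3, 4, 18, 5, 8, 10, 9, 16, 11, 6, 13, 14, 7, 17, 1, 12]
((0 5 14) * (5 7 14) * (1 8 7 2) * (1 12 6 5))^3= (0 6 8)(1 14 12)(2 5 7)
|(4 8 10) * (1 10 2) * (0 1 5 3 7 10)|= 14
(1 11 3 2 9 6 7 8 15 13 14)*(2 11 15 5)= (1 15 13 14)(2 9 6 7 8 5)(3 11)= [0, 15, 9, 11, 4, 2, 7, 8, 5, 6, 10, 3, 12, 14, 1, 13]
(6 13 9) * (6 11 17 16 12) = [0, 1, 2, 3, 4, 5, 13, 7, 8, 11, 10, 17, 6, 9, 14, 15, 12, 16] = (6 13 9 11 17 16 12)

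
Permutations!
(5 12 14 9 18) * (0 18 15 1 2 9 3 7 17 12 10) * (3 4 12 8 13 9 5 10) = [18, 2, 5, 7, 12, 3, 6, 17, 13, 15, 0, 11, 14, 9, 4, 1, 16, 8, 10] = (0 18 10)(1 2 5 3 7 17 8 13 9 15)(4 12 14)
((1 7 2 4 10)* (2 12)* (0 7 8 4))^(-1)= (0 2 12 7)(1 10 4 8)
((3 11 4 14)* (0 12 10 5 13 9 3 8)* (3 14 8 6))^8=((0 12 10 5 13 9 14 6 3 11 4 8))^8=(0 3 13)(4 14 10)(5 8 6)(9 12 11)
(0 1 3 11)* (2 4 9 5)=(0 1 3 11)(2 4 9 5)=[1, 3, 4, 11, 9, 2, 6, 7, 8, 5, 10, 0]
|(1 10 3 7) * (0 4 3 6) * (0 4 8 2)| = 6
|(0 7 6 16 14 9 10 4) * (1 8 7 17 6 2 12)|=40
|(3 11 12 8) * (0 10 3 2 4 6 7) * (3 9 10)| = |(0 3 11 12 8 2 4 6 7)(9 10)| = 18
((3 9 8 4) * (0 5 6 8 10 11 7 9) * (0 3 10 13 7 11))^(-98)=((0 5 6 8 4 10)(7 9 13))^(-98)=(0 4 6)(5 10 8)(7 9 13)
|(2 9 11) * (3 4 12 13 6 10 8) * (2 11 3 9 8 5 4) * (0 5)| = 28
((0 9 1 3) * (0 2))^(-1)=((0 9 1 3 2))^(-1)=(0 2 3 1 9)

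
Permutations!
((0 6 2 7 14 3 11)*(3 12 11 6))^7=((0 3 6 2 7 14 12 11))^7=(0 11 12 14 7 2 6 3)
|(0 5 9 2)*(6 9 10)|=|(0 5 10 6 9 2)|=6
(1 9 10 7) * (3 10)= (1 9 3 10 7)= [0, 9, 2, 10, 4, 5, 6, 1, 8, 3, 7]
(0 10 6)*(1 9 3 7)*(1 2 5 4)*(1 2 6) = (0 10 1 9 3 7 6)(2 5 4) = [10, 9, 5, 7, 2, 4, 0, 6, 8, 3, 1]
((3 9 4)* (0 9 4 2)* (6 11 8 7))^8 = (11)(0 2 9)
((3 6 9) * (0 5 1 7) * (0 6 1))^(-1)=((0 5)(1 7 6 9 3))^(-1)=(0 5)(1 3 9 6 7)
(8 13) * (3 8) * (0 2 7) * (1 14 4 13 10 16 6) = (0 2 7)(1 14 4 13 3 8 10 16 6) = [2, 14, 7, 8, 13, 5, 1, 0, 10, 9, 16, 11, 12, 3, 4, 15, 6]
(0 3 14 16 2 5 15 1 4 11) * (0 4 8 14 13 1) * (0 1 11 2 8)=(0 3 13 11 4 2 5 15 1)(8 14 16)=[3, 0, 5, 13, 2, 15, 6, 7, 14, 9, 10, 4, 12, 11, 16, 1, 8]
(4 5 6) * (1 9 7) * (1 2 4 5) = (1 9 7 2 4)(5 6) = [0, 9, 4, 3, 1, 6, 5, 2, 8, 7]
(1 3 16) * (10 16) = (1 3 10 16) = [0, 3, 2, 10, 4, 5, 6, 7, 8, 9, 16, 11, 12, 13, 14, 15, 1]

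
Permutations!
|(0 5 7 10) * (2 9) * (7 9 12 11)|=8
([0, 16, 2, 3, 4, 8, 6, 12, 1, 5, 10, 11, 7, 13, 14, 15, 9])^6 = [0, 16, 2, 3, 4, 8, 6, 7, 1, 5, 10, 11, 12, 13, 14, 15, 9]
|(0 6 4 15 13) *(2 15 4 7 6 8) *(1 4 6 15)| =|(0 8 2 1 4 6 7 15 13)| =9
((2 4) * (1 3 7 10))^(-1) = ((1 3 7 10)(2 4))^(-1) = (1 10 7 3)(2 4)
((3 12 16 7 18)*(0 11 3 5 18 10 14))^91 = ((0 11 3 12 16 7 10 14)(5 18))^91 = (0 12 10 11 16 14 3 7)(5 18)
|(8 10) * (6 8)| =|(6 8 10)| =3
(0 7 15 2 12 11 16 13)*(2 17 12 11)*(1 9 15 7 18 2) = (0 18 2 11 16 13)(1 9 15 17 12) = [18, 9, 11, 3, 4, 5, 6, 7, 8, 15, 10, 16, 1, 0, 14, 17, 13, 12, 2]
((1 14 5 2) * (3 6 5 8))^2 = ((1 14 8 3 6 5 2))^2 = (1 8 6 2 14 3 5)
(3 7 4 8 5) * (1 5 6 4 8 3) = [0, 5, 2, 7, 3, 1, 4, 8, 6] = (1 5)(3 7 8 6 4)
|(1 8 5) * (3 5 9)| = |(1 8 9 3 5)| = 5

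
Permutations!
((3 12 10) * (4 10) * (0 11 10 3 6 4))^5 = (0 3 6 11 12 4 10)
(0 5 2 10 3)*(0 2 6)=(0 5 6)(2 10 3)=[5, 1, 10, 2, 4, 6, 0, 7, 8, 9, 3]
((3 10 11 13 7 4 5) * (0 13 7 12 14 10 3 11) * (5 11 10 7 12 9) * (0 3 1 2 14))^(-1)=((0 13 9 5 10 3 1 2 14 7 4 11 12))^(-1)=(0 12 11 4 7 14 2 1 3 10 5 9 13)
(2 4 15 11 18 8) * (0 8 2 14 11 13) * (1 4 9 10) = [8, 4, 9, 3, 15, 5, 6, 7, 14, 10, 1, 18, 12, 0, 11, 13, 16, 17, 2] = (0 8 14 11 18 2 9 10 1 4 15 13)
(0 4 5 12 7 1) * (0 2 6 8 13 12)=(0 4 5)(1 2 6 8 13 12 7)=[4, 2, 6, 3, 5, 0, 8, 1, 13, 9, 10, 11, 7, 12]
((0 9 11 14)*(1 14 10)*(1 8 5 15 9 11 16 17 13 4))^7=(0 16 11 17 10 13 8 4 5 1 15 14 9)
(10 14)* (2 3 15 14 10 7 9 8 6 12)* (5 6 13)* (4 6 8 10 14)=[0, 1, 3, 15, 6, 8, 12, 9, 13, 10, 14, 11, 2, 5, 7, 4]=(2 3 15 4 6 12)(5 8 13)(7 9 10 14)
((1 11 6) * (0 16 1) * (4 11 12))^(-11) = ((0 16 1 12 4 11 6))^(-11) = (0 12 6 1 11 16 4)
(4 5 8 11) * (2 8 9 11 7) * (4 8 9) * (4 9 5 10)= (2 5 9 11 8 7)(4 10)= [0, 1, 5, 3, 10, 9, 6, 2, 7, 11, 4, 8]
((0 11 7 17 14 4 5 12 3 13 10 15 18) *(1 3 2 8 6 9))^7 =((0 11 7 17 14 4 5 12 2 8 6 9 1 3 13 10 15 18))^7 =(0 12 13 17 6 18 5 3 7 8 15 4 1 11 2 10 14 9)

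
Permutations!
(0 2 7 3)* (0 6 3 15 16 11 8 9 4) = (0 2 7 15 16 11 8 9 4)(3 6) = [2, 1, 7, 6, 0, 5, 3, 15, 9, 4, 10, 8, 12, 13, 14, 16, 11]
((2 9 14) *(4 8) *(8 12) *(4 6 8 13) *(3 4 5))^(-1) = ((2 9 14)(3 4 12 13 5)(6 8))^(-1) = (2 14 9)(3 5 13 12 4)(6 8)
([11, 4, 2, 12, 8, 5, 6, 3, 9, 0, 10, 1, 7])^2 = [1, 8, 2, 7, 9, 5, 6, 12, 0, 11, 10, 4, 3]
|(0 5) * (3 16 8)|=|(0 5)(3 16 8)|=6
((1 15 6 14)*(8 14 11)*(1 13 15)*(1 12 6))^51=((1 12 6 11 8 14 13 15))^51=(1 11 13 12 8 15 6 14)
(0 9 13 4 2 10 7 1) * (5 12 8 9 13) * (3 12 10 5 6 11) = (0 13 4 2 5 10 7 1)(3 12 8 9 6 11) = [13, 0, 5, 12, 2, 10, 11, 1, 9, 6, 7, 3, 8, 4]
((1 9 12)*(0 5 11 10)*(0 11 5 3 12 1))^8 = ((0 3 12)(1 9)(10 11))^8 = (0 12 3)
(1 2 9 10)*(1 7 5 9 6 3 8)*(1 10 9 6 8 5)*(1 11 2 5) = [0, 5, 8, 1, 4, 6, 3, 11, 10, 9, 7, 2] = (1 5 6 3)(2 8 10 7 11)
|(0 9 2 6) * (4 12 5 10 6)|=|(0 9 2 4 12 5 10 6)|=8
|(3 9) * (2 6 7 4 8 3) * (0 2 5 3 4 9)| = 14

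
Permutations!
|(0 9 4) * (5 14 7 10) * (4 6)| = 4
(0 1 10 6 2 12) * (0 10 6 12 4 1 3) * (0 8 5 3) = (1 6 2 4)(3 8 5)(10 12) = [0, 6, 4, 8, 1, 3, 2, 7, 5, 9, 12, 11, 10]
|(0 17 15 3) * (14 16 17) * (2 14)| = |(0 2 14 16 17 15 3)| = 7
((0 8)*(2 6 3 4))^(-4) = ((0 8)(2 6 3 4))^(-4) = (8)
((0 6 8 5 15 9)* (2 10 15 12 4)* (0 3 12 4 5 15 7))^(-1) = (0 7 10 2 4 5 12 3 9 15 8 6)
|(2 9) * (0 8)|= 2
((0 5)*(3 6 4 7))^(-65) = ((0 5)(3 6 4 7))^(-65) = (0 5)(3 7 4 6)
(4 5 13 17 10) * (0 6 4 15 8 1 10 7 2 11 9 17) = (0 6 4 5 13)(1 10 15 8)(2 11 9 17 7) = [6, 10, 11, 3, 5, 13, 4, 2, 1, 17, 15, 9, 12, 0, 14, 8, 16, 7]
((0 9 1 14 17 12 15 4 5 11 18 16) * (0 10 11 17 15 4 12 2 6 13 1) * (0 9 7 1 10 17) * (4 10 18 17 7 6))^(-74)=(0 1 17 13 15 4 16 10)(2 18 12 5 7 11 6 14)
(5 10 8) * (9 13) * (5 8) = (5 10)(9 13) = [0, 1, 2, 3, 4, 10, 6, 7, 8, 13, 5, 11, 12, 9]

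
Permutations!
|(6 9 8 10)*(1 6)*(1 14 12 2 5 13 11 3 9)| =|(1 6)(2 5 13 11 3 9 8 10 14 12)| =10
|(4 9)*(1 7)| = |(1 7)(4 9)| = 2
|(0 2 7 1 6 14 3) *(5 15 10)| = 21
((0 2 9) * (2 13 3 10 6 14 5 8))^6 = (0 5 3 2 6)(8 10 9 14 13)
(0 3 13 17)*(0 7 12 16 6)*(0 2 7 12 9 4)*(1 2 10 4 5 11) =[3, 2, 7, 13, 0, 11, 10, 9, 8, 5, 4, 1, 16, 17, 14, 15, 6, 12] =(0 3 13 17 12 16 6 10 4)(1 2 7 9 5 11)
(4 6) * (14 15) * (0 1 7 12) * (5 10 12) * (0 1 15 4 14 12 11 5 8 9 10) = (0 15 12 1 7 8 9 10 11 5)(4 6 14) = [15, 7, 2, 3, 6, 0, 14, 8, 9, 10, 11, 5, 1, 13, 4, 12]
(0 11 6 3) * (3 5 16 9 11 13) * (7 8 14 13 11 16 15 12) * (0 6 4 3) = (0 11 4 3 6 5 15 12 7 8 14 13)(9 16) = [11, 1, 2, 6, 3, 15, 5, 8, 14, 16, 10, 4, 7, 0, 13, 12, 9]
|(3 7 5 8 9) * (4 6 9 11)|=8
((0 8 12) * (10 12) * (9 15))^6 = (15)(0 10)(8 12)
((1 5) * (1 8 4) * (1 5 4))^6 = (1 5)(4 8)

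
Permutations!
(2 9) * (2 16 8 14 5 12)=(2 9 16 8 14 5 12)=[0, 1, 9, 3, 4, 12, 6, 7, 14, 16, 10, 11, 2, 13, 5, 15, 8]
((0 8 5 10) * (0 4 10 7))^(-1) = (0 7 5 8)(4 10)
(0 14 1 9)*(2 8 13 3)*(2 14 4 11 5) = (0 4 11 5 2 8 13 3 14 1 9) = [4, 9, 8, 14, 11, 2, 6, 7, 13, 0, 10, 5, 12, 3, 1]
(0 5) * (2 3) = (0 5)(2 3) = [5, 1, 3, 2, 4, 0]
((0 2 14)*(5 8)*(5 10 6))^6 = (14)(5 10)(6 8)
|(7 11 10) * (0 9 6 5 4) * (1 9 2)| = |(0 2 1 9 6 5 4)(7 11 10)| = 21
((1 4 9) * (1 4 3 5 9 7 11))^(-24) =(1 4 3 7 5 11 9)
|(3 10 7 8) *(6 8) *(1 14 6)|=|(1 14 6 8 3 10 7)|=7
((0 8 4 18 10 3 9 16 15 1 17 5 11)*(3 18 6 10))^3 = (0 6 3 15 5 8 10 9 1 11 4 18 16 17)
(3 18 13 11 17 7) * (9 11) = (3 18 13 9 11 17 7) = [0, 1, 2, 18, 4, 5, 6, 3, 8, 11, 10, 17, 12, 9, 14, 15, 16, 7, 13]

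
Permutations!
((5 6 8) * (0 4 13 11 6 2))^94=(0 5 6 13)(2 8 11 4)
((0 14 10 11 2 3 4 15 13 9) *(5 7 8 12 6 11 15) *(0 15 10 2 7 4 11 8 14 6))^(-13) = (0 12 8 6)(2 11 14 3 7)(4 5)(9 13 15)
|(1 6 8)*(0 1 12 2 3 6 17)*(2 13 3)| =15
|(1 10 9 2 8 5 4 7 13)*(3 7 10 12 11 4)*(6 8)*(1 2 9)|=35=|(1 12 11 4 10)(2 6 8 5 3 7 13)|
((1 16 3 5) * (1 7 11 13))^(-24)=(1 7 16 11 3 13 5)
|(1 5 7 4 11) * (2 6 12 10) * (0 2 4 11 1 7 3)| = 18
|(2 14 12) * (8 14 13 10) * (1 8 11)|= |(1 8 14 12 2 13 10 11)|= 8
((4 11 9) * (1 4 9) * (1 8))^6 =(1 11)(4 8) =((1 4 11 8))^6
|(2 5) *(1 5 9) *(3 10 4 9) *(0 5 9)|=6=|(0 5 2 3 10 4)(1 9)|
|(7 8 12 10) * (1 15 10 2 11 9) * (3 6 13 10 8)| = |(1 15 8 12 2 11 9)(3 6 13 10 7)| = 35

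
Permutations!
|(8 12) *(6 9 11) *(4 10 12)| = 12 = |(4 10 12 8)(6 9 11)|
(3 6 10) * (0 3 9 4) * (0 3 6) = [6, 1, 2, 0, 3, 5, 10, 7, 8, 4, 9] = (0 6 10 9 4 3)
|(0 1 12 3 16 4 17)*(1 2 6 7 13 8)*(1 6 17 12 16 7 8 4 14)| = 30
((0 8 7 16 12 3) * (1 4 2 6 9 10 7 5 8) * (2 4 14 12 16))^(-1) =(16)(0 3 12 14 1)(2 7 10 9 6)(5 8)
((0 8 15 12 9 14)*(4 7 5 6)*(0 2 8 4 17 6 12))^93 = ((0 4 7 5 12 9 14 2 8 15)(6 17))^93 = (0 5 14 15 7 9 8 4 12 2)(6 17)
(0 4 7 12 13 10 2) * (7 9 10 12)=(0 4 9 10 2)(12 13)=[4, 1, 0, 3, 9, 5, 6, 7, 8, 10, 2, 11, 13, 12]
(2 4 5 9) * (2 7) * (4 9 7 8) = [0, 1, 9, 3, 5, 7, 6, 2, 4, 8] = (2 9 8 4 5 7)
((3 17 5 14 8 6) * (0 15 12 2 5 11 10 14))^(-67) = (0 2 15 5 12)(3 10 6 11 8 17 14)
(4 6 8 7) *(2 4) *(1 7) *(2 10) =(1 7 10 2 4 6 8) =[0, 7, 4, 3, 6, 5, 8, 10, 1, 9, 2]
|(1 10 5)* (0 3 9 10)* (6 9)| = 7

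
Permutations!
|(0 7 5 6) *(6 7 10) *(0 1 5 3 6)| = 10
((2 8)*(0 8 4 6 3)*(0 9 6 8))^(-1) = ((2 4 8)(3 9 6))^(-1) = (2 8 4)(3 6 9)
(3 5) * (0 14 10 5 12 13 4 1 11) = (0 14 10 5 3 12 13 4 1 11) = [14, 11, 2, 12, 1, 3, 6, 7, 8, 9, 5, 0, 13, 4, 10]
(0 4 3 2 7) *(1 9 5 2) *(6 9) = (0 4 3 1 6 9 5 2 7) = [4, 6, 7, 1, 3, 2, 9, 0, 8, 5]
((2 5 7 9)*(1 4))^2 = (2 7)(5 9)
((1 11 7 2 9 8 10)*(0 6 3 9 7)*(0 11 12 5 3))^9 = ((0 6)(1 12 5 3 9 8 10)(2 7))^9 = (0 6)(1 5 9 10 12 3 8)(2 7)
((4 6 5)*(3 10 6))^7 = (3 6 4 10 5)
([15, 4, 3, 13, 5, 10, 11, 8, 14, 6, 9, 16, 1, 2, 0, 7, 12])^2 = (0 7 14 15 8)(1 5 9 11 12 4 10 6 16)(2 13 3)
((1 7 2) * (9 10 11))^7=((1 7 2)(9 10 11))^7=(1 7 2)(9 10 11)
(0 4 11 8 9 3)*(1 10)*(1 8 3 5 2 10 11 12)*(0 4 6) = (0 6)(1 11 3 4 12)(2 10 8 9 5) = [6, 11, 10, 4, 12, 2, 0, 7, 9, 5, 8, 3, 1]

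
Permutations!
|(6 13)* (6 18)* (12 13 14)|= 5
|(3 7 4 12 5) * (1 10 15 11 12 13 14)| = |(1 10 15 11 12 5 3 7 4 13 14)| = 11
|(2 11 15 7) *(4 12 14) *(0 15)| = |(0 15 7 2 11)(4 12 14)| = 15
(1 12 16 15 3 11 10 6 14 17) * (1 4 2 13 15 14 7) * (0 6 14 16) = [6, 12, 13, 11, 2, 5, 7, 1, 8, 9, 14, 10, 0, 15, 17, 3, 16, 4] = (0 6 7 1 12)(2 13 15 3 11 10 14 17 4)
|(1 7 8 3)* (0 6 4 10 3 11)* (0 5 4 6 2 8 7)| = 9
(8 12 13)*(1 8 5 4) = [0, 8, 2, 3, 1, 4, 6, 7, 12, 9, 10, 11, 13, 5] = (1 8 12 13 5 4)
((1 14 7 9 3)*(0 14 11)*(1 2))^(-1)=(0 11 1 2 3 9 7 14)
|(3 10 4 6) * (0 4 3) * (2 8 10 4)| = 7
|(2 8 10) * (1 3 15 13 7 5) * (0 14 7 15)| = 6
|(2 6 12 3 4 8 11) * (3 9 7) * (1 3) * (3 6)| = 5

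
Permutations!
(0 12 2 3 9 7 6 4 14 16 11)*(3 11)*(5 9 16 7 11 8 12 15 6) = (0 15 6 4 14 7 5 9 11)(2 8 12)(3 16) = [15, 1, 8, 16, 14, 9, 4, 5, 12, 11, 10, 0, 2, 13, 7, 6, 3]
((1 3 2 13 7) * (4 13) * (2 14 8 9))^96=(1 4 8)(2 14 7)(3 13 9)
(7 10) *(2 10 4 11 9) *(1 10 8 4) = (1 10 7)(2 8 4 11 9) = [0, 10, 8, 3, 11, 5, 6, 1, 4, 2, 7, 9]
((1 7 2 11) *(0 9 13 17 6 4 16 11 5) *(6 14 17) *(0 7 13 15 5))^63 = (0 5)(1 4)(2 15)(6 11)(7 9)(13 16)(14 17)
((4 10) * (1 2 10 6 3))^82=(1 6 10)(2 3 4)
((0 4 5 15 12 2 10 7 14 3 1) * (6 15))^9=((0 4 5 6 15 12 2 10 7 14 3 1))^9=(0 14 2 6)(1 7 12 5)(3 10 15 4)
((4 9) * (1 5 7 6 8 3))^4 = (9)(1 8 7)(3 6 5)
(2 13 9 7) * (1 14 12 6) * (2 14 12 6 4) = (1 12 4 2 13 9 7 14 6) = [0, 12, 13, 3, 2, 5, 1, 14, 8, 7, 10, 11, 4, 9, 6]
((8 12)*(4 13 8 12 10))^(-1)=(4 10 8 13)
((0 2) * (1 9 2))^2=((0 1 9 2))^2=(0 9)(1 2)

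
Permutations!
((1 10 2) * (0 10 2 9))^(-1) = ((0 10 9)(1 2))^(-1) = (0 9 10)(1 2)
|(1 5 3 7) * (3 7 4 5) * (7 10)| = |(1 3 4 5 10 7)| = 6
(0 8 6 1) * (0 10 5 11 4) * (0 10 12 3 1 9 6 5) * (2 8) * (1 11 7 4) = [2, 12, 8, 11, 10, 7, 9, 4, 5, 6, 0, 1, 3] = (0 2 8 5 7 4 10)(1 12 3 11)(6 9)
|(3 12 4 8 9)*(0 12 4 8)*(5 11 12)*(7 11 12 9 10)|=|(0 5 12 8 10 7 11 9 3 4)|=10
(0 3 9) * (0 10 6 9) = (0 3)(6 9 10) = [3, 1, 2, 0, 4, 5, 9, 7, 8, 10, 6]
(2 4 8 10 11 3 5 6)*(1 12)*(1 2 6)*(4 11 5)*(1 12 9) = (1 9)(2 11 3 4 8 10 5 12) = [0, 9, 11, 4, 8, 12, 6, 7, 10, 1, 5, 3, 2]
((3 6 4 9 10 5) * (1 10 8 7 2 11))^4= (1 6 7 10 4 2 5 9 11 3 8)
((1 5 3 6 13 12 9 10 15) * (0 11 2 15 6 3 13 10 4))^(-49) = ((0 11 2 15 1 5 13 12 9 4)(6 10))^(-49) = (0 11 2 15 1 5 13 12 9 4)(6 10)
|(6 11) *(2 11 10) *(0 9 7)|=|(0 9 7)(2 11 6 10)|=12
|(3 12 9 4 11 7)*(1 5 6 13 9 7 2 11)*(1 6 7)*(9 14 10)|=30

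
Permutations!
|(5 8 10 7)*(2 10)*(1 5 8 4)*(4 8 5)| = |(1 4)(2 10 7 5 8)| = 10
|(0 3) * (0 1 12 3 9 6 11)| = 12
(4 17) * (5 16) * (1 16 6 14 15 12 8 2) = (1 16 5 6 14 15 12 8 2)(4 17) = [0, 16, 1, 3, 17, 6, 14, 7, 2, 9, 10, 11, 8, 13, 15, 12, 5, 4]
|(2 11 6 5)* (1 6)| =|(1 6 5 2 11)| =5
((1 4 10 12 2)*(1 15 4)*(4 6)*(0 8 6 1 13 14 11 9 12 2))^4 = ((0 8 6 4 10 2 15 1 13 14 11 9 12))^4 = (0 10 13 12 4 1 9 6 15 11 8 2 14)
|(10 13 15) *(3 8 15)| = 5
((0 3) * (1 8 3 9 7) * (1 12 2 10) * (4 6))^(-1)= ((0 9 7 12 2 10 1 8 3)(4 6))^(-1)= (0 3 8 1 10 2 12 7 9)(4 6)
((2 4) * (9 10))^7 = (2 4)(9 10)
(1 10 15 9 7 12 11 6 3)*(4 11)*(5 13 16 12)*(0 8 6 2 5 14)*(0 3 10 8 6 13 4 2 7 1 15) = (0 6 10)(1 8 13 16 12 2 5 4 11 7 14 3 15 9) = [6, 8, 5, 15, 11, 4, 10, 14, 13, 1, 0, 7, 2, 16, 3, 9, 12]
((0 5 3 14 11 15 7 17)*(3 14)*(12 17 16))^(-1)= ((0 5 14 11 15 7 16 12 17))^(-1)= (0 17 12 16 7 15 11 14 5)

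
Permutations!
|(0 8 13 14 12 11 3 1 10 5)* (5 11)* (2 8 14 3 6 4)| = |(0 14 12 5)(1 10 11 6 4 2 8 13 3)| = 36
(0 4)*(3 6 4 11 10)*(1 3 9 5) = (0 11 10 9 5 1 3 6 4) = [11, 3, 2, 6, 0, 1, 4, 7, 8, 5, 9, 10]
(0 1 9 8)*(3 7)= (0 1 9 8)(3 7)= [1, 9, 2, 7, 4, 5, 6, 3, 0, 8]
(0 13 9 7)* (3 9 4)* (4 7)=(0 13 7)(3 9 4)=[13, 1, 2, 9, 3, 5, 6, 0, 8, 4, 10, 11, 12, 7]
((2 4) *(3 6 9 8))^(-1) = (2 4)(3 8 9 6)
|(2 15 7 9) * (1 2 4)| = 6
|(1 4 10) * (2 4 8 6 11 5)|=|(1 8 6 11 5 2 4 10)|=8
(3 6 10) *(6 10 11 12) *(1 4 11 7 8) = [0, 4, 2, 10, 11, 5, 7, 8, 1, 9, 3, 12, 6] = (1 4 11 12 6 7 8)(3 10)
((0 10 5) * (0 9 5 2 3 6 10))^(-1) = ((2 3 6 10)(5 9))^(-1) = (2 10 6 3)(5 9)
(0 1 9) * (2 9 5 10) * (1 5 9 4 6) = (0 5 10 2 4 6 1 9) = [5, 9, 4, 3, 6, 10, 1, 7, 8, 0, 2]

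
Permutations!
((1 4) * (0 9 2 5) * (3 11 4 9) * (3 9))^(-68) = ((0 9 2 5)(1 3 11 4))^(-68) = (11)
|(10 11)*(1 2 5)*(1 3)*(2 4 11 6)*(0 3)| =9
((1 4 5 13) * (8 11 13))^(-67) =((1 4 5 8 11 13))^(-67) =(1 13 11 8 5 4)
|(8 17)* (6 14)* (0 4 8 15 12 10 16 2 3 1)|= |(0 4 8 17 15 12 10 16 2 3 1)(6 14)|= 22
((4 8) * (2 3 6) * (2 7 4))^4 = (2 4 6)(3 8 7) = ((2 3 6 7 4 8))^4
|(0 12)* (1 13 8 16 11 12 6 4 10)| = 10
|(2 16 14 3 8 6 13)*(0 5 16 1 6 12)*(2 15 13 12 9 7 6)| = 10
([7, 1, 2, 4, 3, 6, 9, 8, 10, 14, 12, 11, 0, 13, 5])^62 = [8, 1, 2, 3, 4, 9, 14, 10, 12, 5, 0, 11, 7, 13, 6]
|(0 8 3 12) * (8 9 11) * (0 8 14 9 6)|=|(0 6)(3 12 8)(9 11 14)|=6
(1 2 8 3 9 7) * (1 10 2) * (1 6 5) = (1 6 5)(2 8 3 9 7 10) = [0, 6, 8, 9, 4, 1, 5, 10, 3, 7, 2]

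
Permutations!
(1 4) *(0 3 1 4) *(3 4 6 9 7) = (0 4 6 9 7 3 1) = [4, 0, 2, 1, 6, 5, 9, 3, 8, 7]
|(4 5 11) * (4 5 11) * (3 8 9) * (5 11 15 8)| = 6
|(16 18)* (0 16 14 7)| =5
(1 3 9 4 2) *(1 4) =(1 3 9)(2 4) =[0, 3, 4, 9, 2, 5, 6, 7, 8, 1]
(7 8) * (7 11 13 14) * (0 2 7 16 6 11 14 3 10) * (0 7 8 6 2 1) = (0 1)(2 8 14 16)(3 10 7 6 11 13) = [1, 0, 8, 10, 4, 5, 11, 6, 14, 9, 7, 13, 12, 3, 16, 15, 2]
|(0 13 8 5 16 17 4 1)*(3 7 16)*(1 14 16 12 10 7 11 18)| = 24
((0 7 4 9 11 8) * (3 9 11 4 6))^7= ((0 7 6 3 9 4 11 8))^7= (0 8 11 4 9 3 6 7)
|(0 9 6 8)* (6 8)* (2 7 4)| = |(0 9 8)(2 7 4)| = 3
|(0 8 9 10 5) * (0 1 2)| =|(0 8 9 10 5 1 2)| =7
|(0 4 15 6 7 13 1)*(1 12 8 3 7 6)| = |(0 4 15 1)(3 7 13 12 8)| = 20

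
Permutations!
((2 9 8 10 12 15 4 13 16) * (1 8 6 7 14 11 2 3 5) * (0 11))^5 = ((0 11 2 9 6 7 14)(1 8 10 12 15 4 13 16 3 5))^5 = (0 7 9 11 14 6 2)(1 4)(3 12)(5 15)(8 13)(10 16)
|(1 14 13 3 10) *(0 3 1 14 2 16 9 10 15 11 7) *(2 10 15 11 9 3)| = |(0 2 16 3 11 7)(1 10 14 13)(9 15)| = 12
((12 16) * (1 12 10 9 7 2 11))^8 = (16)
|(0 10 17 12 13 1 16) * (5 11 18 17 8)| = 11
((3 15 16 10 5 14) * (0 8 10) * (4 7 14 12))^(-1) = ((0 8 10 5 12 4 7 14 3 15 16))^(-1) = (0 16 15 3 14 7 4 12 5 10 8)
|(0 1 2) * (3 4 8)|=3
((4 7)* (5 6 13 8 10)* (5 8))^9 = (13)(4 7)(8 10)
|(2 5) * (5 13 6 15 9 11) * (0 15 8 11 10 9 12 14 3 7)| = |(0 15 12 14 3 7)(2 13 6 8 11 5)(9 10)| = 6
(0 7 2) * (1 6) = (0 7 2)(1 6) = [7, 6, 0, 3, 4, 5, 1, 2]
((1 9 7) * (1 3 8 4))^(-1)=(1 4 8 3 7 9)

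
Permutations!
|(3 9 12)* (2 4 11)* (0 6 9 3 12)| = |(12)(0 6 9)(2 4 11)| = 3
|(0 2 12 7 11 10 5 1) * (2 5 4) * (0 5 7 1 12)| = |(0 7 11 10 4 2)(1 5 12)| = 6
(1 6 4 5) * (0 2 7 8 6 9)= (0 2 7 8 6 4 5 1 9)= [2, 9, 7, 3, 5, 1, 4, 8, 6, 0]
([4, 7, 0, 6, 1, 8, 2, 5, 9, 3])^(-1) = [2, 4, 6, 9, 0, 7, 3, 1, 5, 8]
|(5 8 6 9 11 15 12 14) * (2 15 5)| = 20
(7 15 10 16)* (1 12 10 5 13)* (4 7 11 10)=(1 12 4 7 15 5 13)(10 16 11)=[0, 12, 2, 3, 7, 13, 6, 15, 8, 9, 16, 10, 4, 1, 14, 5, 11]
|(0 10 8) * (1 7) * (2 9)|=6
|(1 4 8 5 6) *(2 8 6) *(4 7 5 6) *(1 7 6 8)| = |(8)(1 6 7 5 2)| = 5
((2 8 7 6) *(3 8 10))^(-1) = ((2 10 3 8 7 6))^(-1) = (2 6 7 8 3 10)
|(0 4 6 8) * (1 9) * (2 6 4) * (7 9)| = 12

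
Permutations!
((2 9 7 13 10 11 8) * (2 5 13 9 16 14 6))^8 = (16)(5 11 13 8 10)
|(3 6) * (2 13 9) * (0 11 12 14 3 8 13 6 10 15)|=|(0 11 12 14 3 10 15)(2 6 8 13 9)|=35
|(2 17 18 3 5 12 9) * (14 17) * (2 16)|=9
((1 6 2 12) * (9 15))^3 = (1 12 2 6)(9 15)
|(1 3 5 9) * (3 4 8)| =6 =|(1 4 8 3 5 9)|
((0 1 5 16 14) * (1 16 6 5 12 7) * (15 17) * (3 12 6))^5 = (0 14 16)(1 7 12 3 5 6)(15 17)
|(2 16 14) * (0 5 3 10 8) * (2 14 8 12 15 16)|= 8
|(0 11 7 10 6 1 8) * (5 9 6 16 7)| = |(0 11 5 9 6 1 8)(7 10 16)| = 21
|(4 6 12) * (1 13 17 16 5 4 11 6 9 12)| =10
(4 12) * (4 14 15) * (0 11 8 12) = (0 11 8 12 14 15 4) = [11, 1, 2, 3, 0, 5, 6, 7, 12, 9, 10, 8, 14, 13, 15, 4]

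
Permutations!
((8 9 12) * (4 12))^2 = (4 8)(9 12)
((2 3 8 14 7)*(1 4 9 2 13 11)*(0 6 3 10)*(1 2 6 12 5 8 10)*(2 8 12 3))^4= (0 3 10)(1 2 6 9 4)(7 14 8 11 13)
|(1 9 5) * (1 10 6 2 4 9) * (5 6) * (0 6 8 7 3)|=8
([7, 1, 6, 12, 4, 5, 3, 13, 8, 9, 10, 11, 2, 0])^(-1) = [13, 1, 12, 6, 4, 5, 2, 0, 8, 9, 10, 11, 3, 7]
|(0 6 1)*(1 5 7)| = 5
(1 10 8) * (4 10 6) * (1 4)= [0, 6, 2, 3, 10, 5, 1, 7, 4, 9, 8]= (1 6)(4 10 8)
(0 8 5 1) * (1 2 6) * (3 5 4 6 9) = (0 8 4 6 1)(2 9 3 5) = [8, 0, 9, 5, 6, 2, 1, 7, 4, 3]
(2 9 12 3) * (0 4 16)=(0 4 16)(2 9 12 3)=[4, 1, 9, 2, 16, 5, 6, 7, 8, 12, 10, 11, 3, 13, 14, 15, 0]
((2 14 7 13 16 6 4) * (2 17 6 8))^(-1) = (2 8 16 13 7 14)(4 6 17)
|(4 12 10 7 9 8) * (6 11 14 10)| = 9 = |(4 12 6 11 14 10 7 9 8)|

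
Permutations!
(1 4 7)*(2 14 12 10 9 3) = (1 4 7)(2 14 12 10 9 3) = [0, 4, 14, 2, 7, 5, 6, 1, 8, 3, 9, 11, 10, 13, 12]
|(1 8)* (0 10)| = |(0 10)(1 8)| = 2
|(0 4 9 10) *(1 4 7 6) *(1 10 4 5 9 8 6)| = 9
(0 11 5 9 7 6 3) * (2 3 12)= (0 11 5 9 7 6 12 2 3)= [11, 1, 3, 0, 4, 9, 12, 6, 8, 7, 10, 5, 2]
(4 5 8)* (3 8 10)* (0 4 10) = [4, 1, 2, 8, 5, 0, 6, 7, 10, 9, 3] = (0 4 5)(3 8 10)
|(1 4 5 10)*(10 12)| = |(1 4 5 12 10)| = 5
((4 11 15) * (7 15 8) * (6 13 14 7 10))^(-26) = ((4 11 8 10 6 13 14 7 15))^(-26) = (4 11 8 10 6 13 14 7 15)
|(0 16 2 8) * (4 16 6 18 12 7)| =9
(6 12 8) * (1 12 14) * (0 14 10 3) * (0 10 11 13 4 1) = (0 14)(1 12 8 6 11 13 4)(3 10) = [14, 12, 2, 10, 1, 5, 11, 7, 6, 9, 3, 13, 8, 4, 0]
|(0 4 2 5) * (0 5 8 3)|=5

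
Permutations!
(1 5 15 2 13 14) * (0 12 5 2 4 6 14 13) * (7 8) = (0 12 5 15 4 6 14 1 2)(7 8) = [12, 2, 0, 3, 6, 15, 14, 8, 7, 9, 10, 11, 5, 13, 1, 4]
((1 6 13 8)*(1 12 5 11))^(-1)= (1 11 5 12 8 13 6)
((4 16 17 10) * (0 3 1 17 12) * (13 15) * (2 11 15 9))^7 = (0 12 16 4 10 17 1 3)(2 15 9 11 13)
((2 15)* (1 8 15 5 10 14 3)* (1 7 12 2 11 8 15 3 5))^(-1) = ((1 15 11 8 3 7 12 2)(5 10 14))^(-1) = (1 2 12 7 3 8 11 15)(5 14 10)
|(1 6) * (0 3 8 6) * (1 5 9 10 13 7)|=|(0 3 8 6 5 9 10 13 7 1)|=10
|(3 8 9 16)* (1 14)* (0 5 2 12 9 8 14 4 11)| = 11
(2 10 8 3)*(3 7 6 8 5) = (2 10 5 3)(6 8 7) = [0, 1, 10, 2, 4, 3, 8, 6, 7, 9, 5]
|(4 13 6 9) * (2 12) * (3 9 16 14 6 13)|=6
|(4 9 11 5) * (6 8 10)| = 12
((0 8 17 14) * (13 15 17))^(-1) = ((0 8 13 15 17 14))^(-1) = (0 14 17 15 13 8)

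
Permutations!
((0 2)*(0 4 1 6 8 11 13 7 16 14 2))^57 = (1 14 13 6 2 7 8 4 16 11)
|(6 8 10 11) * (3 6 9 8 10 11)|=|(3 6 10)(8 11 9)|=3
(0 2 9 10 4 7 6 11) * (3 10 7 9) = [2, 1, 3, 10, 9, 5, 11, 6, 8, 7, 4, 0] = (0 2 3 10 4 9 7 6 11)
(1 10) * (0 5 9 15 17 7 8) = (0 5 9 15 17 7 8)(1 10) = [5, 10, 2, 3, 4, 9, 6, 8, 0, 15, 1, 11, 12, 13, 14, 17, 16, 7]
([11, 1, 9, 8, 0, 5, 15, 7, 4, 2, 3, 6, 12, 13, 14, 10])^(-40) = (15)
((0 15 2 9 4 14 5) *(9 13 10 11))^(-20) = (15)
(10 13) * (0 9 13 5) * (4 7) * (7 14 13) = (0 9 7 4 14 13 10 5) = [9, 1, 2, 3, 14, 0, 6, 4, 8, 7, 5, 11, 12, 10, 13]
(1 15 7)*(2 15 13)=(1 13 2 15 7)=[0, 13, 15, 3, 4, 5, 6, 1, 8, 9, 10, 11, 12, 2, 14, 7]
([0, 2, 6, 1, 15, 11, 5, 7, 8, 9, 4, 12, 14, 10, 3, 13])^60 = (15)(1 11)(2 12)(3 5)(6 14)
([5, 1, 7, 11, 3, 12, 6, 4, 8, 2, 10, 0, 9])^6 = [4, 1, 5, 2, 9, 3, 6, 12, 8, 0, 10, 7, 11]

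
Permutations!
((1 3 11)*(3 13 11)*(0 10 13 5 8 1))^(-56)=((0 10 13 11)(1 5 8))^(-56)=(13)(1 5 8)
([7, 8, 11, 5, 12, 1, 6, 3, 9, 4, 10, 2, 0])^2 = [3, 9, 2, 1, 0, 8, 6, 5, 4, 12, 10, 11, 7]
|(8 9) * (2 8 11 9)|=|(2 8)(9 11)|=2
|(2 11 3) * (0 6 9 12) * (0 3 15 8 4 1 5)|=12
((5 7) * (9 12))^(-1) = ((5 7)(9 12))^(-1) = (5 7)(9 12)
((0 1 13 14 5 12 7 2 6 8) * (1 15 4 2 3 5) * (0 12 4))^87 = (0 15)(2 4 5 3 7 12 8 6)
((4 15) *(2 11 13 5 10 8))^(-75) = ((2 11 13 5 10 8)(4 15))^(-75) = (2 5)(4 15)(8 13)(10 11)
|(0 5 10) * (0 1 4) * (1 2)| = |(0 5 10 2 1 4)| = 6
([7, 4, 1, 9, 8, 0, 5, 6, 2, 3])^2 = [6, 8, 4, 3, 2, 7, 0, 5, 1, 9]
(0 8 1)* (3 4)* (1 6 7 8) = (0 1)(3 4)(6 7 8) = [1, 0, 2, 4, 3, 5, 7, 8, 6]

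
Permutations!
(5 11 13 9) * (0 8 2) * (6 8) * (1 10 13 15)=(0 6 8 2)(1 10 13 9 5 11 15)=[6, 10, 0, 3, 4, 11, 8, 7, 2, 5, 13, 15, 12, 9, 14, 1]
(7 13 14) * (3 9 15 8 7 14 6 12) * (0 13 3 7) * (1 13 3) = (0 3 9 15 8)(1 13 6 12 7) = [3, 13, 2, 9, 4, 5, 12, 1, 0, 15, 10, 11, 7, 6, 14, 8]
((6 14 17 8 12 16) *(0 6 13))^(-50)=((0 6 14 17 8 12 16 13))^(-50)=(0 16 8 14)(6 13 12 17)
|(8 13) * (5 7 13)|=4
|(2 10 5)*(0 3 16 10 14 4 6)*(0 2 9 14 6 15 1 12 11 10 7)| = |(0 3 16 7)(1 12 11 10 5 9 14 4 15)(2 6)| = 36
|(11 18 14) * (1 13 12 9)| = 12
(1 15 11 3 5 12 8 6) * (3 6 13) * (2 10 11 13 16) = (1 15 13 3 5 12 8 16 2 10 11 6) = [0, 15, 10, 5, 4, 12, 1, 7, 16, 9, 11, 6, 8, 3, 14, 13, 2]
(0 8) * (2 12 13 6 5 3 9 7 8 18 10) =[18, 1, 12, 9, 4, 3, 5, 8, 0, 7, 2, 11, 13, 6, 14, 15, 16, 17, 10] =(0 18 10 2 12 13 6 5 3 9 7 8)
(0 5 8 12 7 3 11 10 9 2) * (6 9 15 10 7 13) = (0 5 8 12 13 6 9 2)(3 11 7)(10 15) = [5, 1, 0, 11, 4, 8, 9, 3, 12, 2, 15, 7, 13, 6, 14, 10]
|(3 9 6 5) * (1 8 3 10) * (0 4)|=|(0 4)(1 8 3 9 6 5 10)|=14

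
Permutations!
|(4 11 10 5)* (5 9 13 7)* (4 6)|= 8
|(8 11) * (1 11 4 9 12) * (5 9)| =|(1 11 8 4 5 9 12)| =7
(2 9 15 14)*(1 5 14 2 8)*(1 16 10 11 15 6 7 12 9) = [0, 5, 1, 3, 4, 14, 7, 12, 16, 6, 11, 15, 9, 13, 8, 2, 10] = (1 5 14 8 16 10 11 15 2)(6 7 12 9)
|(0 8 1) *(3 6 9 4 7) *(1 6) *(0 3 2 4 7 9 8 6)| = |(0 6 8)(1 3)(2 4 9 7)| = 12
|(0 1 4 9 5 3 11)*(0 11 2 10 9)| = 15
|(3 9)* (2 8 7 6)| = 4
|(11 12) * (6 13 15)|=6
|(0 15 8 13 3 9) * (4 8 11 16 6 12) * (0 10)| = |(0 15 11 16 6 12 4 8 13 3 9 10)| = 12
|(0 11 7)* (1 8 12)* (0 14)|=|(0 11 7 14)(1 8 12)|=12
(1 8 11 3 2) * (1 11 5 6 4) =(1 8 5 6 4)(2 11 3) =[0, 8, 11, 2, 1, 6, 4, 7, 5, 9, 10, 3]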